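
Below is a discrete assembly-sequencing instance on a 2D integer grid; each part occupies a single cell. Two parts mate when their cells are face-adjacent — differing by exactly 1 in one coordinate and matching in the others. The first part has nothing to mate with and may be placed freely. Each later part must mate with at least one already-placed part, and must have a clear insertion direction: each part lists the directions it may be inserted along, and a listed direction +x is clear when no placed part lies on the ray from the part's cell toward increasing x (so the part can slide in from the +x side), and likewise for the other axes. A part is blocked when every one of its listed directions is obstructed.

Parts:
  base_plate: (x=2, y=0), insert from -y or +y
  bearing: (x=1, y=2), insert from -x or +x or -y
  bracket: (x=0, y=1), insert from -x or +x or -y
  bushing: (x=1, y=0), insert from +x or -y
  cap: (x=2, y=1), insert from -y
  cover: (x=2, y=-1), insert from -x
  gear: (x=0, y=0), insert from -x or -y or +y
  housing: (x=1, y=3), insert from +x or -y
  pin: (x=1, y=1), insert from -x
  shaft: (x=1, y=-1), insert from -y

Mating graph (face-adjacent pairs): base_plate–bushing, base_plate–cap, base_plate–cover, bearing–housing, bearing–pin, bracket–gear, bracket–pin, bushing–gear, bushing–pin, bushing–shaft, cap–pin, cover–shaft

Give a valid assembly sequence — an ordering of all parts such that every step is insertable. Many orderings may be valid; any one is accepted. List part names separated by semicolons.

1. bushing@(1, 0) [+x clear] — {bushing}
2. pin@(1, 1) [-x clear] — {bushing, pin}
3. cap@(2, 1) [-y clear] — {bushing, cap, pin}
4. bearing@(1, 2) [-x clear] — {bearing, bushing, cap, pin}
5. base_plate@(2, 0) [-y clear] — {base_plate, bearing, bushing, cap, pin}
6. gear@(0, 0) [-x clear] — {base_plate, bearing, bushing, cap, gear, pin}
7. bracket@(0, 1) [-x clear] — {base_plate, bearing, bracket, bushing, cap, gear, pin}
8. cover@(2, -1) [-x clear] — {base_plate, bearing, bracket, bushing, cap, cover, gear, pin}
9. shaft@(1, -1) [-y clear] — {base_plate, bearing, bracket, bushing, cap, cover, gear, pin, shaft}
10. housing@(1, 3) [+x clear] — {base_plate, bearing, bracket, bushing, cap, cover, gear, housing, pin, shaft}

bushing; pin; cap; bearing; base_plate; gear; bracket; cover; shaft; housing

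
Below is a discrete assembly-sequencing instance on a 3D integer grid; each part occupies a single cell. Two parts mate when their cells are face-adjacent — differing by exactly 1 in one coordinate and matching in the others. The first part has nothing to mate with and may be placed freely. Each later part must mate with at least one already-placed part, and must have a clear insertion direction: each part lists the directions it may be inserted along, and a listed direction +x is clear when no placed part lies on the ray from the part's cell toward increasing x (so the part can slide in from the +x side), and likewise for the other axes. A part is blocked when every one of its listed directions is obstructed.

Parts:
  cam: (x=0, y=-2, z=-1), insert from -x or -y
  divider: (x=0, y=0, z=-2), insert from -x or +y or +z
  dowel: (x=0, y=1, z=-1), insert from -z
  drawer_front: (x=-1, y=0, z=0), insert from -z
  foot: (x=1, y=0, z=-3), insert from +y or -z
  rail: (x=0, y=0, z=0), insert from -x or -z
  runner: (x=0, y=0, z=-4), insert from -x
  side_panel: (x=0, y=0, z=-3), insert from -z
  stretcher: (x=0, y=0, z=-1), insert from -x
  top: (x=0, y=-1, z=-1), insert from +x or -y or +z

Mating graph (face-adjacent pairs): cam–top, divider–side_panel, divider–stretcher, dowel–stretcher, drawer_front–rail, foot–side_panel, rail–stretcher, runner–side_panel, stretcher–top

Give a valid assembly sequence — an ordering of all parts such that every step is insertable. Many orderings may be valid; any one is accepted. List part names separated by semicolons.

1. stretcher@(0, 0, -1) [-x clear] — {stretcher}
2. divider@(0, 0, -2) [-x clear] — {divider, stretcher}
3. top@(0, -1, -1) [+x clear] — {divider, stretcher, top}
4. rail@(0, 0, 0) [-x clear] — {divider, rail, stretcher, top}
5. side_panel@(0, 0, -3) [-z clear] — {divider, rail, side_panel, stretcher, top}
6. drawer_front@(-1, 0, 0) [-z clear] — {divider, drawer_front, rail, side_panel, stretcher, top}
7. cam@(0, -2, -1) [-x clear] — {cam, divider, drawer_front, rail, side_panel, stretcher, top}
8. dowel@(0, 1, -1) [-z clear] — {cam, divider, dowel, drawer_front, rail, side_panel, stretcher, top}
9. runner@(0, 0, -4) [-x clear] — {cam, divider, dowel, drawer_front, rail, runner, side_panel, stretcher, top}
10. foot@(1, 0, -3) [+y clear] — {cam, divider, dowel, drawer_front, foot, rail, runner, side_panel, stretcher, top}

stretcher; divider; top; rail; side_panel; drawer_front; cam; dowel; runner; foot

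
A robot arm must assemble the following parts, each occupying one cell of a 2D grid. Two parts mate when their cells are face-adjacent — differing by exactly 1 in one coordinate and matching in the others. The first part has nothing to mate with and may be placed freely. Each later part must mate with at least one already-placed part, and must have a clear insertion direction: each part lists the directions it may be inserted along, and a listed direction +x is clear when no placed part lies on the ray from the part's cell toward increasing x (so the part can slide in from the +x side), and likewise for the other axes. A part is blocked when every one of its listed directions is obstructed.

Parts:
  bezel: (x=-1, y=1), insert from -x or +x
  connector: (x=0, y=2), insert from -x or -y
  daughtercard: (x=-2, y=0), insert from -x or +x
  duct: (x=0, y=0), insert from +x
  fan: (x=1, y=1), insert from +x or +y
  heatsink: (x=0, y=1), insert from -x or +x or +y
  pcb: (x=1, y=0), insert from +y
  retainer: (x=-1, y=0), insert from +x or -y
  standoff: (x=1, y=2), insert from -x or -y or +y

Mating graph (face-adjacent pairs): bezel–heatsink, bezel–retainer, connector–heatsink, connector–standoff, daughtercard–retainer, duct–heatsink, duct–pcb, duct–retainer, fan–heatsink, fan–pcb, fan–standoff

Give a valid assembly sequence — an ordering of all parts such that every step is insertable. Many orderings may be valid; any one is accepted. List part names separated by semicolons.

connector; heatsink; duct; pcb; retainer; bezel; fan; daughtercard; standoff

1. connector@(0, 2) [-x clear] — {connector}
2. heatsink@(0, 1) [-x clear] — {connector, heatsink}
3. duct@(0, 0) [+x clear] — {connector, duct, heatsink}
4. pcb@(1, 0) [+y clear] — {connector, duct, heatsink, pcb}
5. retainer@(-1, 0) [-y clear] — {connector, duct, heatsink, pcb, retainer}
6. bezel@(-1, 1) [-x clear] — {bezel, connector, duct, heatsink, pcb, retainer}
7. fan@(1, 1) [+x clear] — {bezel, connector, duct, fan, heatsink, pcb, retainer}
8. daughtercard@(-2, 0) [-x clear] — {bezel, connector, daughtercard, duct, fan, heatsink, pcb, retainer}
9. standoff@(1, 2) [+y clear] — {bezel, connector, daughtercard, duct, fan, heatsink, pcb, retainer, standoff}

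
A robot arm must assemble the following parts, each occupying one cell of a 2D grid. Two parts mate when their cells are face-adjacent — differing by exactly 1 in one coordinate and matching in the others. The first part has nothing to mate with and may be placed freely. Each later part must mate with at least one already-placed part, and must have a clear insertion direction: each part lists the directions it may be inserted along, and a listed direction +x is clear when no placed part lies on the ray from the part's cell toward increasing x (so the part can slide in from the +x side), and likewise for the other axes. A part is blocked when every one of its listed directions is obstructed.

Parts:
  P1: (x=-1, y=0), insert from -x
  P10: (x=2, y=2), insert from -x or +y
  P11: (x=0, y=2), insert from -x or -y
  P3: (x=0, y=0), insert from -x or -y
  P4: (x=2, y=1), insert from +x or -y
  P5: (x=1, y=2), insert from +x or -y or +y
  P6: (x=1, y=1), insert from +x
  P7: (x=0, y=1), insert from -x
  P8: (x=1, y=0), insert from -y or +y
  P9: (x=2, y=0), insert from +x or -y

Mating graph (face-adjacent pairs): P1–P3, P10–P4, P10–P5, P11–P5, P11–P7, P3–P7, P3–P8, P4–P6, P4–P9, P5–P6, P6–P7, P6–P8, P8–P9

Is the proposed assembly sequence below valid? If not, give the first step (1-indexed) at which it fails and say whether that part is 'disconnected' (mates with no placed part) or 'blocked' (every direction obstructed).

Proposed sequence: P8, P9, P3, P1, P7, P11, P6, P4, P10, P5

Valid

1. P8@(1, 0) [-y clear] — {P8}
2. P9@(2, 0) [+x clear] — {P8, P9}
3. P3@(0, 0) [-x clear] — {P3, P8, P9}
4. P1@(-1, 0) [-x clear] — {P1, P3, P8, P9}
5. P7@(0, 1) [-x clear] — {P1, P3, P7, P8, P9}
6. P11@(0, 2) [-x clear] — {P1, P11, P3, P7, P8, P9}
7. P6@(1, 1) [+x clear] — {P1, P11, P3, P6, P7, P8, P9}
8. P4@(2, 1) [+x clear] — {P1, P11, P3, P4, P6, P7, P8, P9}
9. P10@(2, 2) [+y clear] — {P1, P10, P11, P3, P4, P6, P7, P8, P9}
10. P5@(1, 2) [+y clear] — {P1, P10, P11, P3, P4, P5, P6, P7, P8, P9}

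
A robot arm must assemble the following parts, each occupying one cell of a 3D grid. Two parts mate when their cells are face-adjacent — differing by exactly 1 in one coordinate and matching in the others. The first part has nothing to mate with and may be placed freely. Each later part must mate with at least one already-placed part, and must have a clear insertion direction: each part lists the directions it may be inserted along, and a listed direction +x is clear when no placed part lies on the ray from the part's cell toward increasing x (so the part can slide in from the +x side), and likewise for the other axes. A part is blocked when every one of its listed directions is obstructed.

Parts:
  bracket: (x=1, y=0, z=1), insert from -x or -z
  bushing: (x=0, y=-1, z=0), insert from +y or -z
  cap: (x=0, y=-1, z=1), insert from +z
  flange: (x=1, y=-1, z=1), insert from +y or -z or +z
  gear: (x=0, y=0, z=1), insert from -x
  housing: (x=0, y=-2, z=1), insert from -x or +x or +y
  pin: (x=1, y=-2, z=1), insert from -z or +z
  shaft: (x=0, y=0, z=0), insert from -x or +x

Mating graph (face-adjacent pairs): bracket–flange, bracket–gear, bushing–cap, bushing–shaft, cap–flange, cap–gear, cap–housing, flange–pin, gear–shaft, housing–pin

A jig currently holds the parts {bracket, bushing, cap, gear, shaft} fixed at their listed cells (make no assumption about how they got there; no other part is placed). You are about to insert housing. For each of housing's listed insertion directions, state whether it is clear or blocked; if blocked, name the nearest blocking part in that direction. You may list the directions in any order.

-x: ray from housing(0, -2, 1) has no placed part ⇒ clear
+x: ray from housing(0, -2, 1) has no placed part ⇒ clear
+y: nearest on ray is cap@(0, -1, 1) ⇒ blocked

+x: clear; +y: blocked by cap; -x: clear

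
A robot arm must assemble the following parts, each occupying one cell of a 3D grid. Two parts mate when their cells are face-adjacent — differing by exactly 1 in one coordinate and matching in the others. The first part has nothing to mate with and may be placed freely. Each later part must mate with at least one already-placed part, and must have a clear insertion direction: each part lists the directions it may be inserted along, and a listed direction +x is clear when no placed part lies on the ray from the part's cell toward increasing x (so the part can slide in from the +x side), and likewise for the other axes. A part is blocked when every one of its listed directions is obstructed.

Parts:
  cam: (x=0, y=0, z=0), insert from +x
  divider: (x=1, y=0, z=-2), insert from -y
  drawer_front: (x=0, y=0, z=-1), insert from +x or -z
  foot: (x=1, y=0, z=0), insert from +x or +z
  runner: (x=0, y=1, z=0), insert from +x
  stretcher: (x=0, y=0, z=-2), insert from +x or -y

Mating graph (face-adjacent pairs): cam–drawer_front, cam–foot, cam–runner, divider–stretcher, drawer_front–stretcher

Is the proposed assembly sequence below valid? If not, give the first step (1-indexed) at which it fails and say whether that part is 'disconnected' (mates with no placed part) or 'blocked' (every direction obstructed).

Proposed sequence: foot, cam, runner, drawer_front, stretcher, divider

Invalid at step 2 (blocked)

1. foot@(1, 0, 0) [+x clear] — {foot}
2. cam@(0, 0, 0) — +x all obstructed ⇒ blocked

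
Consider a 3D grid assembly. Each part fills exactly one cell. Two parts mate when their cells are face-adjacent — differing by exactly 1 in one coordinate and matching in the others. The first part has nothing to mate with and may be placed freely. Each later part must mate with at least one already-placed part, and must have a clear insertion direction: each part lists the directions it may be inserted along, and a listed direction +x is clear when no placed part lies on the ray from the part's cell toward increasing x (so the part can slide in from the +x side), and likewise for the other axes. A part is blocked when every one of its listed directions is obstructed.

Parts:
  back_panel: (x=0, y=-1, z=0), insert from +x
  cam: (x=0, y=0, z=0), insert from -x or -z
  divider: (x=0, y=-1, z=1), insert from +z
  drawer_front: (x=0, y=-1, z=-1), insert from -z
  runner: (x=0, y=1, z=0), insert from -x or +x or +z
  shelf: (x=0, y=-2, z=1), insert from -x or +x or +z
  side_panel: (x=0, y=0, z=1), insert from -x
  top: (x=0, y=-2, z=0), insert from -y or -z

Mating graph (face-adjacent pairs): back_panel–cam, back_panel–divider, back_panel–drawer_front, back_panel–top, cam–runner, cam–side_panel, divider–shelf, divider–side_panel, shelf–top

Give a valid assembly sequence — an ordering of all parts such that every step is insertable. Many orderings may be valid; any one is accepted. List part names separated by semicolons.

1. shelf@(0, -2, 1) [-x clear] — {shelf}
2. divider@(0, -1, 1) [+z clear] — {divider, shelf}
3. top@(0, -2, 0) [-y clear] — {divider, shelf, top}
4. back_panel@(0, -1, 0) [+x clear] — {back_panel, divider, shelf, top}
5. drawer_front@(0, -1, -1) [-z clear] — {back_panel, divider, drawer_front, shelf, top}
6. side_panel@(0, 0, 1) [-x clear] — {back_panel, divider, drawer_front, shelf, side_panel, top}
7. cam@(0, 0, 0) [-x clear] — {back_panel, cam, divider, drawer_front, shelf, side_panel, top}
8. runner@(0, 1, 0) [-x clear] — {back_panel, cam, divider, drawer_front, runner, shelf, side_panel, top}

shelf; divider; top; back_panel; drawer_front; side_panel; cam; runner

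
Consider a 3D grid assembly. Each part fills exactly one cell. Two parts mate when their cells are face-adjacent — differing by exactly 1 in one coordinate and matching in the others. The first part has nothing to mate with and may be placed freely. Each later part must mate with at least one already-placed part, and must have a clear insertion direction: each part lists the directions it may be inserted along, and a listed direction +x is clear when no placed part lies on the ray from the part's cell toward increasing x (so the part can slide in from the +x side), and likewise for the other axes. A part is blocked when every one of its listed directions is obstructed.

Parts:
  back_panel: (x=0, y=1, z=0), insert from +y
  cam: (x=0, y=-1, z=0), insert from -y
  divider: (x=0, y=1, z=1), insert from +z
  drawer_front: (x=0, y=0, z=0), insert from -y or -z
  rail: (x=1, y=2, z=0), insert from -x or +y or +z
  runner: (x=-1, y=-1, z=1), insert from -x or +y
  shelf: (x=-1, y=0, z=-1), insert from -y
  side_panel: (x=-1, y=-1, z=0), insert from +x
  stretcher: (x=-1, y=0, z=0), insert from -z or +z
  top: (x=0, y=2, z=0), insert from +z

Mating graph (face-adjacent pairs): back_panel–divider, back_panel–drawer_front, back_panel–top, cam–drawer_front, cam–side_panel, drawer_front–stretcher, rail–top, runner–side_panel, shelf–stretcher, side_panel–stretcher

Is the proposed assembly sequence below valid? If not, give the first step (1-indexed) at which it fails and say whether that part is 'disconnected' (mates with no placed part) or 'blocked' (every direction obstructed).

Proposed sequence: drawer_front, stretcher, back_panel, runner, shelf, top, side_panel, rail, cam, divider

Invalid at step 4 (disconnected)

1. drawer_front@(0, 0, 0) [-y clear] — {drawer_front}
2. stretcher@(-1, 0, 0) [-z clear] — {drawer_front, stretcher}
3. back_panel@(0, 1, 0) [+y clear] — {back_panel, drawer_front, stretcher}
4. runner@(-1, -1, 1) — no placed neighbour ⇒ disconnected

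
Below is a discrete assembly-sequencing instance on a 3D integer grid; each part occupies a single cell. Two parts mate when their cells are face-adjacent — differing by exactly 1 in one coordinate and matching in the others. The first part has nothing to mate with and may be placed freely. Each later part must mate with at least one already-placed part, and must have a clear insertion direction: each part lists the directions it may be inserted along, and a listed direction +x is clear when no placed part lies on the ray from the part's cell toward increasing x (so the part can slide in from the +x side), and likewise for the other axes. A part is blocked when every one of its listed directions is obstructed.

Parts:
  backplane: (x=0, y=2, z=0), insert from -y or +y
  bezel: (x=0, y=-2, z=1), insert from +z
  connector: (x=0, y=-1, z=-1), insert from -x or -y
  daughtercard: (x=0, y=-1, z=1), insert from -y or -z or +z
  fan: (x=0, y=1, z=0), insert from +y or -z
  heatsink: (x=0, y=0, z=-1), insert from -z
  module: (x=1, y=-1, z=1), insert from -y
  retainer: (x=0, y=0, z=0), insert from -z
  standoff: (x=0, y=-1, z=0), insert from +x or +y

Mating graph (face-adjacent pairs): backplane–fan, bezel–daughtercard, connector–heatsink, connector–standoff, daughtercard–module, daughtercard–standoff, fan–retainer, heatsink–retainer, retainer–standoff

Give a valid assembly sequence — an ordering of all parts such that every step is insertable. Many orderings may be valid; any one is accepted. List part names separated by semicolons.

daughtercard; standoff; module; bezel; connector; retainer; fan; heatsink; backplane

1. daughtercard@(0, -1, 1) [-y clear] — {daughtercard}
2. standoff@(0, -1, 0) [+x clear] — {daughtercard, standoff}
3. module@(1, -1, 1) [-y clear] — {daughtercard, module, standoff}
4. bezel@(0, -2, 1) [+z clear] — {bezel, daughtercard, module, standoff}
5. connector@(0, -1, -1) [-x clear] — {bezel, connector, daughtercard, module, standoff}
6. retainer@(0, 0, 0) [-z clear] — {bezel, connector, daughtercard, module, retainer, standoff}
7. fan@(0, 1, 0) [+y clear] — {bezel, connector, daughtercard, fan, module, retainer, standoff}
8. heatsink@(0, 0, -1) [-z clear] — {bezel, connector, daughtercard, fan, heatsink, module, retainer, standoff}
9. backplane@(0, 2, 0) [+y clear] — {backplane, bezel, connector, daughtercard, fan, heatsink, module, retainer, standoff}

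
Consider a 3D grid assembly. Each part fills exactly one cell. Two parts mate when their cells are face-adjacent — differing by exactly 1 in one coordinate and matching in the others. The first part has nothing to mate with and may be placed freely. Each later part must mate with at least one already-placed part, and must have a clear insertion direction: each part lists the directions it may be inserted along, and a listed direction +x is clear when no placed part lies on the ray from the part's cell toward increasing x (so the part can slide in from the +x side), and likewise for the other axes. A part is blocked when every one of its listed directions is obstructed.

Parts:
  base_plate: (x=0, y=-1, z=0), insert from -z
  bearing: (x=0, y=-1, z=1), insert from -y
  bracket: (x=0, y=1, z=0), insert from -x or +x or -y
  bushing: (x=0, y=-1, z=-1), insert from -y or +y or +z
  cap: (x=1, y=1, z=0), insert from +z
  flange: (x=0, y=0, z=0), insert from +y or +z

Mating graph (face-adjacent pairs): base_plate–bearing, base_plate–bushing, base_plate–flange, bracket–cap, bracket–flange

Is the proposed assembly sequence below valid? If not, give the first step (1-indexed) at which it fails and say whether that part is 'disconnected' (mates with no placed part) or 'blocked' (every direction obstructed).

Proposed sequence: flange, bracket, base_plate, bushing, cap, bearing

1. flange@(0, 0, 0) [+y clear] — {flange}
2. bracket@(0, 1, 0) [-x clear] — {bracket, flange}
3. base_plate@(0, -1, 0) [-z clear] — {base_plate, bracket, flange}
4. bushing@(0, -1, -1) [-y clear] — {base_plate, bracket, bushing, flange}
5. cap@(1, 1, 0) [+z clear] — {base_plate, bracket, bushing, cap, flange}
6. bearing@(0, -1, 1) [-y clear] — {base_plate, bearing, bracket, bushing, cap, flange}

Valid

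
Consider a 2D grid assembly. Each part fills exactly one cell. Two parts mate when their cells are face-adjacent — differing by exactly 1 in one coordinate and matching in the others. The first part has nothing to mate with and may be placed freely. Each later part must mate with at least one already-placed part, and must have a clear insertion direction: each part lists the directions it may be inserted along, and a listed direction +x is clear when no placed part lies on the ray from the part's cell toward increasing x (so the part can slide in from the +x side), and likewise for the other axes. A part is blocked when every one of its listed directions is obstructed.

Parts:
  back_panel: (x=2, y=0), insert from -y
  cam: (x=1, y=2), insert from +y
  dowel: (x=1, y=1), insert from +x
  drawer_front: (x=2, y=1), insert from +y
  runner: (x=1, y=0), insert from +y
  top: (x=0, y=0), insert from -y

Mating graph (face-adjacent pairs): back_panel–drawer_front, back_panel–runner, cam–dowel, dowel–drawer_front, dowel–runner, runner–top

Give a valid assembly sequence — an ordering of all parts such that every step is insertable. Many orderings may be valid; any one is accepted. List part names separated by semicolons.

top; runner; dowel; cam; drawer_front; back_panel

1. top@(0, 0) [-y clear] — {top}
2. runner@(1, 0) [+y clear] — {runner, top}
3. dowel@(1, 1) [+x clear] — {dowel, runner, top}
4. cam@(1, 2) [+y clear] — {cam, dowel, runner, top}
5. drawer_front@(2, 1) [+y clear] — {cam, dowel, drawer_front, runner, top}
6. back_panel@(2, 0) [-y clear] — {back_panel, cam, dowel, drawer_front, runner, top}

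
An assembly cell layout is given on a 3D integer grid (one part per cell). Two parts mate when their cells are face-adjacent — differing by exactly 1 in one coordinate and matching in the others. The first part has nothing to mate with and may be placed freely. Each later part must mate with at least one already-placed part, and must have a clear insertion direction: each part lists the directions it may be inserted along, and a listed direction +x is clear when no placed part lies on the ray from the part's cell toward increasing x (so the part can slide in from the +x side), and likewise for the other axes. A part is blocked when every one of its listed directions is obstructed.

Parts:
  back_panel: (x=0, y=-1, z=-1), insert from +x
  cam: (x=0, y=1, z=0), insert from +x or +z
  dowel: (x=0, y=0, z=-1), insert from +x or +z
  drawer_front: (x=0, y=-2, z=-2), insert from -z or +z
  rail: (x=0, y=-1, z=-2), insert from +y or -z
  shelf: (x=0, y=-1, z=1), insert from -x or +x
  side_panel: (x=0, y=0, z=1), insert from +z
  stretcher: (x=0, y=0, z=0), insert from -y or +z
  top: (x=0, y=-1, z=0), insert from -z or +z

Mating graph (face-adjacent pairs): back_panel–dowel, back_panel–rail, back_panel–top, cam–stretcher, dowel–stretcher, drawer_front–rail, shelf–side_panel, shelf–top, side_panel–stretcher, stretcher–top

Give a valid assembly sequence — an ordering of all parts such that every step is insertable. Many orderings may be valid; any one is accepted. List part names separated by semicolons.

stretcher; cam; top; back_panel; shelf; side_panel; dowel; rail; drawer_front

1. stretcher@(0, 0, 0) [-y clear] — {stretcher}
2. cam@(0, 1, 0) [+x clear] — {cam, stretcher}
3. top@(0, -1, 0) [-z clear] — {cam, stretcher, top}
4. back_panel@(0, -1, -1) [+x clear] — {back_panel, cam, stretcher, top}
5. shelf@(0, -1, 1) [-x clear] — {back_panel, cam, shelf, stretcher, top}
6. side_panel@(0, 0, 1) [+z clear] — {back_panel, cam, shelf, side_panel, stretcher, top}
7. dowel@(0, 0, -1) [+x clear] — {back_panel, cam, dowel, shelf, side_panel, stretcher, top}
8. rail@(0, -1, -2) [+y clear] — {back_panel, cam, dowel, rail, shelf, side_panel, stretcher, top}
9. drawer_front@(0, -2, -2) [-z clear] — {back_panel, cam, dowel, drawer_front, rail, shelf, side_panel, stretcher, top}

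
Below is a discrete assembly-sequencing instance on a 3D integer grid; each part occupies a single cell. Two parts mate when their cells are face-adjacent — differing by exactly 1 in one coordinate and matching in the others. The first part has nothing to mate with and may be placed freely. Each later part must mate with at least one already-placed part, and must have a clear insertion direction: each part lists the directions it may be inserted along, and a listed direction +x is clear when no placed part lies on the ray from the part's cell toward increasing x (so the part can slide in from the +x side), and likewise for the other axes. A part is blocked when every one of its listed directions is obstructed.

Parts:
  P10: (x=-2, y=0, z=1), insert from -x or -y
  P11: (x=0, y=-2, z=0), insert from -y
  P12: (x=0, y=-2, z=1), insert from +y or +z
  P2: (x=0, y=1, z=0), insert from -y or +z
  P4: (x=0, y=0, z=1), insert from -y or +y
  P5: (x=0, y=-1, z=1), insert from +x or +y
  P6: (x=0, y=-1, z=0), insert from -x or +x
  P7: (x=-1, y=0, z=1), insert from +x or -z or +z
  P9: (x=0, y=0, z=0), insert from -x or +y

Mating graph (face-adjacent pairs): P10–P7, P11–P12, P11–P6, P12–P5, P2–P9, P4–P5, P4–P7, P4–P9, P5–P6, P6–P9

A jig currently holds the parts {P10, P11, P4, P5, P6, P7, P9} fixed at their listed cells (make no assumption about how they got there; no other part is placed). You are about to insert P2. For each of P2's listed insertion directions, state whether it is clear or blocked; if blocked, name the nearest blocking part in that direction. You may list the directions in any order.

-y: nearest on ray is P9@(0, 0, 0) ⇒ blocked
+z: ray from P2(0, 1, 0) has no placed part ⇒ clear

+z: clear; -y: blocked by P9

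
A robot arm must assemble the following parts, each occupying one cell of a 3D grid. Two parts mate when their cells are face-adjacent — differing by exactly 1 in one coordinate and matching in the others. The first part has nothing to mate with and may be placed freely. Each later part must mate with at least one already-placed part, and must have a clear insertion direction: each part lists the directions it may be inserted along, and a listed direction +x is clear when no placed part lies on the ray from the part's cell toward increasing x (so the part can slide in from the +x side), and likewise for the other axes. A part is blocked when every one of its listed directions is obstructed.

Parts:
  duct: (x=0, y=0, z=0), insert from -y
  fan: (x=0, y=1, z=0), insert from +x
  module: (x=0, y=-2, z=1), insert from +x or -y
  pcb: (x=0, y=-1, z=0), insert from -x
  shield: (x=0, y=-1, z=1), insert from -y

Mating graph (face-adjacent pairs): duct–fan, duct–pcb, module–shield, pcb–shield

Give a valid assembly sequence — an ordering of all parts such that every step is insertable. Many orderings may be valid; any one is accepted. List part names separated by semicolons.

1. duct@(0, 0, 0) [-y clear] — {duct}
2. pcb@(0, -1, 0) [-x clear] — {duct, pcb}
3. shield@(0, -1, 1) [-y clear] — {duct, pcb, shield}
4. module@(0, -2, 1) [+x clear] — {duct, module, pcb, shield}
5. fan@(0, 1, 0) [+x clear] — {duct, fan, module, pcb, shield}

duct; pcb; shield; module; fan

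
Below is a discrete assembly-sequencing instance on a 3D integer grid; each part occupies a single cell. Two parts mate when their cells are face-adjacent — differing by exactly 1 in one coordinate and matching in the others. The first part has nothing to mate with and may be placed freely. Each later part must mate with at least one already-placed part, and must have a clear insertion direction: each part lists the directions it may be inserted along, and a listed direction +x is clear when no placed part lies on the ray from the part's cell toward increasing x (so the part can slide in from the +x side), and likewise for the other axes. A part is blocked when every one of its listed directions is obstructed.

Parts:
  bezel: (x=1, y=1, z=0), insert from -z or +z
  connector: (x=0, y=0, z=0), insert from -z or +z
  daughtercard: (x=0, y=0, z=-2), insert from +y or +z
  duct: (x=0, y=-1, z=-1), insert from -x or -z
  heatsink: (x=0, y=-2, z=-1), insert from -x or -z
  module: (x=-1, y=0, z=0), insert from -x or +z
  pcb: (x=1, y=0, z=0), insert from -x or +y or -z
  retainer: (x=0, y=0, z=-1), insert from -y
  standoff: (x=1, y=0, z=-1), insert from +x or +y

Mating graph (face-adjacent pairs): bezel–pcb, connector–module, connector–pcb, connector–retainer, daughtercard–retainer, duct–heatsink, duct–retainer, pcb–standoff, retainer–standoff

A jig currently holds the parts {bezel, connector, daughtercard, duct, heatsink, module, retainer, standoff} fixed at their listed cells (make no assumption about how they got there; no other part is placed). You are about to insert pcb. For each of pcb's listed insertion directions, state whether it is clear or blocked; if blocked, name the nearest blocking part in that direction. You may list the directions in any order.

-x: nearest on ray is connector@(0, 0, 0) ⇒ blocked
+y: nearest on ray is bezel@(1, 1, 0) ⇒ blocked
-z: nearest on ray is standoff@(1, 0, -1) ⇒ blocked

+y: blocked by bezel; -x: blocked by connector; -z: blocked by standoff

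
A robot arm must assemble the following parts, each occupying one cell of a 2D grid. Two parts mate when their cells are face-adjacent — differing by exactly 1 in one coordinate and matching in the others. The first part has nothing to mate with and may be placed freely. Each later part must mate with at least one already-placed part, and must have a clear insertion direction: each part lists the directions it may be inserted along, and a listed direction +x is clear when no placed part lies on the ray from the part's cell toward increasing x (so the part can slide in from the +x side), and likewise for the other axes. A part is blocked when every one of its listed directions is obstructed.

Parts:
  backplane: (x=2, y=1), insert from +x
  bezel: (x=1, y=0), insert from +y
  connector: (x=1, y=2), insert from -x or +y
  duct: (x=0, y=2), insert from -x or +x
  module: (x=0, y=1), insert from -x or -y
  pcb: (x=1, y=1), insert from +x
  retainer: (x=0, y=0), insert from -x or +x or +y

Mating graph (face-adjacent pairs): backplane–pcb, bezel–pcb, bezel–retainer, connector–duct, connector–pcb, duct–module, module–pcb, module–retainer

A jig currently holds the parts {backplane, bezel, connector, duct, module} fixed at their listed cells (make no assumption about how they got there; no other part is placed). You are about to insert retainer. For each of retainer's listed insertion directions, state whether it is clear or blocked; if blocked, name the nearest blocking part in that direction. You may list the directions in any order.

+x: blocked by bezel; +y: blocked by module; -x: clear

-x: ray from retainer(0, 0) has no placed part ⇒ clear
+x: nearest on ray is bezel@(1, 0) ⇒ blocked
+y: nearest on ray is module@(0, 1) ⇒ blocked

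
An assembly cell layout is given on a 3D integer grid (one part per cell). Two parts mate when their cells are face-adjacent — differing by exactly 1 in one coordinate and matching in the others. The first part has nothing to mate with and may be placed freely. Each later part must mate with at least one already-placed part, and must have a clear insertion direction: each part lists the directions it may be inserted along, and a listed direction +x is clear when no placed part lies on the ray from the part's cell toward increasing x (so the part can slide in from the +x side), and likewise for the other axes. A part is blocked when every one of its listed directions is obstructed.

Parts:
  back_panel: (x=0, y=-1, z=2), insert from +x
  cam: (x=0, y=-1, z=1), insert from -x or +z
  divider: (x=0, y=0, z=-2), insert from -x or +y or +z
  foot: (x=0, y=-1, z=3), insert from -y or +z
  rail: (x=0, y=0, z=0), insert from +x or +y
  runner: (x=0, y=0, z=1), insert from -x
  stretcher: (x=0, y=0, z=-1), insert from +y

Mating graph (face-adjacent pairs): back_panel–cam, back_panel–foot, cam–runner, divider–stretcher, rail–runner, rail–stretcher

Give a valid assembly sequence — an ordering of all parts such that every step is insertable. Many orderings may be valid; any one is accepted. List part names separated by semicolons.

runner; rail; cam; back_panel; foot; stretcher; divider

1. runner@(0, 0, 1) [-x clear] — {runner}
2. rail@(0, 0, 0) [+x clear] — {rail, runner}
3. cam@(0, -1, 1) [-x clear] — {cam, rail, runner}
4. back_panel@(0, -1, 2) [+x clear] — {back_panel, cam, rail, runner}
5. foot@(0, -1, 3) [-y clear] — {back_panel, cam, foot, rail, runner}
6. stretcher@(0, 0, -1) [+y clear] — {back_panel, cam, foot, rail, runner, stretcher}
7. divider@(0, 0, -2) [-x clear] — {back_panel, cam, divider, foot, rail, runner, stretcher}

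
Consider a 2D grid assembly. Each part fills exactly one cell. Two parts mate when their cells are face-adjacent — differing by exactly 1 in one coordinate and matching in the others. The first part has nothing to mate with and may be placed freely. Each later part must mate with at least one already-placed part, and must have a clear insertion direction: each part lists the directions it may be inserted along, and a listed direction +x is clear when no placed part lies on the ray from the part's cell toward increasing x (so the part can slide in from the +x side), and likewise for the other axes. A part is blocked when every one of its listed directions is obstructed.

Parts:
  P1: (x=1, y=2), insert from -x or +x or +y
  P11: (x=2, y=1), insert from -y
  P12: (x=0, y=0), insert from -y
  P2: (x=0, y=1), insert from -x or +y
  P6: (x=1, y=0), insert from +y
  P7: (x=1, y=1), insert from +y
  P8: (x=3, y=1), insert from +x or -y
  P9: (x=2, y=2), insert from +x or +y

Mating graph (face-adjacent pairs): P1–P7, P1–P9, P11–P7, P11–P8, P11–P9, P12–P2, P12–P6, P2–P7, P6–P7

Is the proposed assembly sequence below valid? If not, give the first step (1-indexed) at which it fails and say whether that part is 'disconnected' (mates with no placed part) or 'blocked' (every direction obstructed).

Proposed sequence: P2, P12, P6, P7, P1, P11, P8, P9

1. P2@(0, 1) [-x clear] — {P2}
2. P12@(0, 0) [-y clear] — {P12, P2}
3. P6@(1, 0) [+y clear] — {P12, P2, P6}
4. P7@(1, 1) [+y clear] — {P12, P2, P6, P7}
5. P1@(1, 2) [-x clear] — {P1, P12, P2, P6, P7}
6. P11@(2, 1) [-y clear] — {P1, P11, P12, P2, P6, P7}
7. P8@(3, 1) [+x clear] — {P1, P11, P12, P2, P6, P7, P8}
8. P9@(2, 2) [+x clear] — {P1, P11, P12, P2, P6, P7, P8, P9}

Valid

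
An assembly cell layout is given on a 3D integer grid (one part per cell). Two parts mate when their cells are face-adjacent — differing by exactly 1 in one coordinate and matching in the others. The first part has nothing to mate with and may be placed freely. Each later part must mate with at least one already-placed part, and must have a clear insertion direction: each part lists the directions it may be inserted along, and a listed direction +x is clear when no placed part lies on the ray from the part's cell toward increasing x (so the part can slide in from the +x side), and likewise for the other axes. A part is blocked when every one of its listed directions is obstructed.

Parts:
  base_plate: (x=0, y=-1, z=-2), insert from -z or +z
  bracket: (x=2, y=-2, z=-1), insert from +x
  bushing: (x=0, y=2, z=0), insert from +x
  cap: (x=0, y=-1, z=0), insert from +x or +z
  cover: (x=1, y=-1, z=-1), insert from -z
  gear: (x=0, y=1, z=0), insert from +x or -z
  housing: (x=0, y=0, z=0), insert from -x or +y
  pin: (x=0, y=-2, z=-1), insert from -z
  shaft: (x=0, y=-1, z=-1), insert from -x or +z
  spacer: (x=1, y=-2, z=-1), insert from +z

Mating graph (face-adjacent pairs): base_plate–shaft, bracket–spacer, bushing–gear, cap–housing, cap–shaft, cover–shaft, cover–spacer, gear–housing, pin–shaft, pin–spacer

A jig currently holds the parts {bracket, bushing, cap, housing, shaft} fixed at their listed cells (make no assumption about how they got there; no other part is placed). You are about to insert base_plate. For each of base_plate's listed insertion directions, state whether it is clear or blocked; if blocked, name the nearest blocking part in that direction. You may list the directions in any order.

-z: ray from base_plate(0, -1, -2) has no placed part ⇒ clear
+z: nearest on ray is shaft@(0, -1, -1) ⇒ blocked

+z: blocked by shaft; -z: clear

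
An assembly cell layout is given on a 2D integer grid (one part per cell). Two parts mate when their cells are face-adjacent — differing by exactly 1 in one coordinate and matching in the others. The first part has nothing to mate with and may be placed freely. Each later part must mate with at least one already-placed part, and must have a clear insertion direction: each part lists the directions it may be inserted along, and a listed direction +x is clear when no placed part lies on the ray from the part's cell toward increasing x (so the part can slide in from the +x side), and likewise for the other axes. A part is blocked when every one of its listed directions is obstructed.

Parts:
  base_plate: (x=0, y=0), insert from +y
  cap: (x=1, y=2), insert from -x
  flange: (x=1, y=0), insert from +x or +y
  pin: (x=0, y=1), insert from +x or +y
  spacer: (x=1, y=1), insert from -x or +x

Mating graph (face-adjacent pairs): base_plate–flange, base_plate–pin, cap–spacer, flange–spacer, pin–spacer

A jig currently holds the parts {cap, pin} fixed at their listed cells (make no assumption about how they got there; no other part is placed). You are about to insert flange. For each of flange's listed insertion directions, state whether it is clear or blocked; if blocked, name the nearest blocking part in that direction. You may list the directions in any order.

+x: ray from flange(1, 0) has no placed part ⇒ clear
+y: nearest on ray is cap@(1, 2) ⇒ blocked

+x: clear; +y: blocked by cap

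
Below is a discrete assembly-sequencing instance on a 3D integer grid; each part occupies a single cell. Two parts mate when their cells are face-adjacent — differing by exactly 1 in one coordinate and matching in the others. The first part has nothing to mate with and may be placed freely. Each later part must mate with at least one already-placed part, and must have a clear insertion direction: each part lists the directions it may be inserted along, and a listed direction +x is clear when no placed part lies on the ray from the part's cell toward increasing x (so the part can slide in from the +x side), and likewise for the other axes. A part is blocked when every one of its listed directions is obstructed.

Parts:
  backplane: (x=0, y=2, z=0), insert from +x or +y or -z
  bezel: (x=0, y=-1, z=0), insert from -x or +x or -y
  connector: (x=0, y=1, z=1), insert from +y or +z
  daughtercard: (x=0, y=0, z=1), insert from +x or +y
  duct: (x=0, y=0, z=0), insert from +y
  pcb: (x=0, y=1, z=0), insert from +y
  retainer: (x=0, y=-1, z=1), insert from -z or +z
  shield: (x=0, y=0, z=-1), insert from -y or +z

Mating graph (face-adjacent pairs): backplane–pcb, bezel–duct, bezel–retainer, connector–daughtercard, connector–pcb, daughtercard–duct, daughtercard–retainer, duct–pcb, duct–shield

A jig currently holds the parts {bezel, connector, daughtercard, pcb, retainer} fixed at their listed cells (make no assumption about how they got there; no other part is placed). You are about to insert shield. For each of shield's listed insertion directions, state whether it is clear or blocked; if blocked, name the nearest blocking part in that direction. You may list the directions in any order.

-y: ray from shield(0, 0, -1) has no placed part ⇒ clear
+z: nearest on ray is daughtercard@(0, 0, 1) ⇒ blocked

+z: blocked by daughtercard; -y: clear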